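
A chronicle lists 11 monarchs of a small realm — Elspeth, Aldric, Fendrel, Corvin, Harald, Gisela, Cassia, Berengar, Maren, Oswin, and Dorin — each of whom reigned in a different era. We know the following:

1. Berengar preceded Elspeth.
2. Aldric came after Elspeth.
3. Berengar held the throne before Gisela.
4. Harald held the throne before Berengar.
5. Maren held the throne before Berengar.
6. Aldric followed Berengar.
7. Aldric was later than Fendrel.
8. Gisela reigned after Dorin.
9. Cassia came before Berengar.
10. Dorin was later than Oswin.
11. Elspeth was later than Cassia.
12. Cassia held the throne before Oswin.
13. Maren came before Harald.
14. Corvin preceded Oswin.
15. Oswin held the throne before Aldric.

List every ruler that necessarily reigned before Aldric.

Berengar, Cassia, Corvin, Elspeth, Fendrel, Harald, Maren, Oswin

Directly stated before Aldric: Berengar, Elspeth, Fendrel, and Oswin.
Cassia reaches Aldric via Cassia → Oswin → Aldric.
Corvin reaches Aldric via Corvin → Oswin → Aldric.
Harald reaches Aldric via Harald → Berengar → Aldric.
Likewise Maren reaches Aldric by chaining the stated constraints.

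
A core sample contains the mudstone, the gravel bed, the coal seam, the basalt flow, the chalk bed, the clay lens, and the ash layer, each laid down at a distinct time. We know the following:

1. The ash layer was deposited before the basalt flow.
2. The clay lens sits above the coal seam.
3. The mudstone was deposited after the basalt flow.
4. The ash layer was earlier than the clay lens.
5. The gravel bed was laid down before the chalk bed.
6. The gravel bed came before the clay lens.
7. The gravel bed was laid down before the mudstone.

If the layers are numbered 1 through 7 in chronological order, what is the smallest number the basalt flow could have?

2

The ash layer must come before the basalt flow — 1 forced predecessor.
Nothing else is forced ahead of the basalt flow, so its earliest slot is position 1 + 1 = 2.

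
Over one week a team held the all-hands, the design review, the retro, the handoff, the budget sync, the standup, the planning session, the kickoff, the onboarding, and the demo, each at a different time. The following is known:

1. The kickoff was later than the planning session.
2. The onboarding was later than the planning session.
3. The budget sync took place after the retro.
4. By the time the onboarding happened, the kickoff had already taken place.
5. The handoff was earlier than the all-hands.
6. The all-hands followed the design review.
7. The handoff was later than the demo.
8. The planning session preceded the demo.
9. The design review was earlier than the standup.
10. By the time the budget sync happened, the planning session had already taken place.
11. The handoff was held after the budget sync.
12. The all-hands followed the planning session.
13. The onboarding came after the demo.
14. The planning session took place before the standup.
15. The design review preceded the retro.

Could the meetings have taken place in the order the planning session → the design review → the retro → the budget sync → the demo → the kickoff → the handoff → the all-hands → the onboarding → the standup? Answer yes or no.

Check each stated constraint against the proposed order — e.g. the design review is ahead of the standup; the planning session is ahead of the standup. Every pair is in the required order; nothing is violated.

yes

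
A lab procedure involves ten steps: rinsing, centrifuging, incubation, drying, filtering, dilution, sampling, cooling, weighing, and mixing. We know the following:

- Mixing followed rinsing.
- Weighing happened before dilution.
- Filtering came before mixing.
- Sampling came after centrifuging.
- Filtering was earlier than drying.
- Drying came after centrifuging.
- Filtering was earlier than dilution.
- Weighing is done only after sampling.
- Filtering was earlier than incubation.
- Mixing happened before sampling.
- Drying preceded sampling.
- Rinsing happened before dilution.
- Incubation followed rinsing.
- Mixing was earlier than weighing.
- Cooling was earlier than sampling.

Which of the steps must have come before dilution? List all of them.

centrifuging, cooling, drying, filtering, mixing, rinsing, sampling, weighing

Directly stated before dilution: filtering, rinsing, and weighing.
Centrifuging reaches dilution via centrifuging → sampling → weighing → dilution.
Cooling reaches dilution via cooling → sampling → weighing → dilution.
Drying reaches dilution via drying → sampling → weighing → dilution.
Likewise mixing and sampling each reach dilution by chaining the stated constraints.
No chain forces incubation ahead of dilution.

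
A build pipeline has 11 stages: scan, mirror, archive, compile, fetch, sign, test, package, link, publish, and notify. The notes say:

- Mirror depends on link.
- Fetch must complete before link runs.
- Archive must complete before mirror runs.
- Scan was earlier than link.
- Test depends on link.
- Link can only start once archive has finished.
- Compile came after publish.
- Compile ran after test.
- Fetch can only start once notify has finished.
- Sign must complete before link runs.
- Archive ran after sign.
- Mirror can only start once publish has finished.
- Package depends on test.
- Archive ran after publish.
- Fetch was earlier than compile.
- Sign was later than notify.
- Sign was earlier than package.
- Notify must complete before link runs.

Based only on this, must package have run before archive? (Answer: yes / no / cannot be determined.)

Tracing the constraints gives archive → link → test → package, so archive must come before package.
That means package cannot be before archive.

no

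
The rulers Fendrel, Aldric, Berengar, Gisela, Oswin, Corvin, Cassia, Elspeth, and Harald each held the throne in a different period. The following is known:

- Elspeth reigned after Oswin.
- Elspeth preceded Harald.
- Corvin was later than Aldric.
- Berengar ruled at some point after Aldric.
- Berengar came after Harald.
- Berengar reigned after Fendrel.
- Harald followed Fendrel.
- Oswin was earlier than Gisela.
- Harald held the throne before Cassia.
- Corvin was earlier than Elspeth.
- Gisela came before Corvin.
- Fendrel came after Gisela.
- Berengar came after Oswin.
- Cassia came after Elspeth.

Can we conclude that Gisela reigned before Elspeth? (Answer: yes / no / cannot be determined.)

yes

Chain the constraints: Gisela → Corvin → Elspeth. Each link is directly stated, so Gisela comes before Elspeth.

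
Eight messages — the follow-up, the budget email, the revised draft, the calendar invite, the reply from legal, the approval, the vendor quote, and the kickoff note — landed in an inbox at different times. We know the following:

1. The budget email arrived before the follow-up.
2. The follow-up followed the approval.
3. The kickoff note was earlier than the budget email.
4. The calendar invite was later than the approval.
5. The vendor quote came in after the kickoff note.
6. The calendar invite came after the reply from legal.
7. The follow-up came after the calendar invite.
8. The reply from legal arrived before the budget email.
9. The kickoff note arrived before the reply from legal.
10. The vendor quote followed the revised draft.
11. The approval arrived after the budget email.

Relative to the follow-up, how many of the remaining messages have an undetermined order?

Forced before the follow-up: the approval, the budget email, the calendar invite, the kickoff note, and the reply from legal.
That leaves the revised draft and the vendor quote with no forced order relative to the follow-up — 2.

2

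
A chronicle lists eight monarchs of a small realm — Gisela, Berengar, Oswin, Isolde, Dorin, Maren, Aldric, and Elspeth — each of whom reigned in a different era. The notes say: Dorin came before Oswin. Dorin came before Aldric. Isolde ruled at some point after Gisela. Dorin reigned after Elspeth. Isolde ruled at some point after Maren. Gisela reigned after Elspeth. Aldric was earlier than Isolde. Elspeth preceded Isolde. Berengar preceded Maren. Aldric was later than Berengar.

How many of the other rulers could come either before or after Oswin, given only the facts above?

5

Forced before Oswin: Dorin and Elspeth.
That leaves Aldric, Berengar, Gisela, Isolde, and Maren with no forced order relative to Oswin — 5.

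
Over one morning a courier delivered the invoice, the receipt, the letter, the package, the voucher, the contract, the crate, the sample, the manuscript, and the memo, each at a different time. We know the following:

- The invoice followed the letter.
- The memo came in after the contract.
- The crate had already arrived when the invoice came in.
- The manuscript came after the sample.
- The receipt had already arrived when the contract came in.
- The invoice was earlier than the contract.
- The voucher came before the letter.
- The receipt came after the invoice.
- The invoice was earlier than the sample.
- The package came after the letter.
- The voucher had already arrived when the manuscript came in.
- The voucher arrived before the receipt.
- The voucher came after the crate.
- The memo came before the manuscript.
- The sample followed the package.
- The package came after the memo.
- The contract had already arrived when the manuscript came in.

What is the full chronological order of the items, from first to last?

the crate, the voucher, the letter, the invoice, the receipt, the contract, the memo, the package, the sample, the manuscript

The constraints fix every adjacent pair, so only one ordering works:
the crate → the voucher → the letter → the invoice → the receipt → the contract → the memo → the package → the sample → the manuscript.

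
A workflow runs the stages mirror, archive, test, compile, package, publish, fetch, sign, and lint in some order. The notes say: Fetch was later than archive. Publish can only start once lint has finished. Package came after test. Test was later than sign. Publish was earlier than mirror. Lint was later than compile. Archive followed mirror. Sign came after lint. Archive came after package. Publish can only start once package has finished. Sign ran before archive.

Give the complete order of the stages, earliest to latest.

The constraints fix every adjacent pair, so only one ordering works:
compile → lint → sign → test → package → publish → mirror → archive → fetch.

compile, lint, sign, test, package, publish, mirror, archive, fetch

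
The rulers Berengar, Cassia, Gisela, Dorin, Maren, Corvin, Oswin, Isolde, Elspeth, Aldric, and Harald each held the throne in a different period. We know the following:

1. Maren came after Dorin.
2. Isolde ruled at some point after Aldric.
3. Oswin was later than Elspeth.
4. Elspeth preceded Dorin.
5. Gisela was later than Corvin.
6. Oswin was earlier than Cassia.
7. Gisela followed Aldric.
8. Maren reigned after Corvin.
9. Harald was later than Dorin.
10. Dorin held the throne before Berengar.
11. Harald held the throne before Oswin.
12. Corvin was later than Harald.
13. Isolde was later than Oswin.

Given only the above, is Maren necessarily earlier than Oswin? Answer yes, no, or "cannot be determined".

cannot be determined

No chain of stated constraints runs from Maren to Oswin, and none runs from Oswin to Maren either.
So the relative order of Maren and Oswin is not fixed by the given facts.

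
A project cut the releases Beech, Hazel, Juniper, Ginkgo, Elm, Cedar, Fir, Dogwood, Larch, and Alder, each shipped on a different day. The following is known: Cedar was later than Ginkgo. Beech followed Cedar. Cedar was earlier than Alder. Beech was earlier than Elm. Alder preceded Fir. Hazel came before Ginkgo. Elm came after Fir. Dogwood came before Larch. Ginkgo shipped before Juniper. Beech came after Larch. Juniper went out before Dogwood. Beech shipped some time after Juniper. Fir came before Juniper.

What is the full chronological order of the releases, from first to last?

Hazel, Ginkgo, Cedar, Alder, Fir, Juniper, Dogwood, Larch, Beech, Elm

The constraints fix every adjacent pair, so only one ordering works:
Hazel → Ginkgo → Cedar → Alder → Fir → Juniper → Dogwood → Larch → Beech → Elm.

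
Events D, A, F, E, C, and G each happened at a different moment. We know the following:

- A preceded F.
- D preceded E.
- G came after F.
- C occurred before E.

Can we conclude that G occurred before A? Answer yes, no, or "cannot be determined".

no

Tracing the constraints gives A → F → G, so A must come before G.
That means G cannot be before A.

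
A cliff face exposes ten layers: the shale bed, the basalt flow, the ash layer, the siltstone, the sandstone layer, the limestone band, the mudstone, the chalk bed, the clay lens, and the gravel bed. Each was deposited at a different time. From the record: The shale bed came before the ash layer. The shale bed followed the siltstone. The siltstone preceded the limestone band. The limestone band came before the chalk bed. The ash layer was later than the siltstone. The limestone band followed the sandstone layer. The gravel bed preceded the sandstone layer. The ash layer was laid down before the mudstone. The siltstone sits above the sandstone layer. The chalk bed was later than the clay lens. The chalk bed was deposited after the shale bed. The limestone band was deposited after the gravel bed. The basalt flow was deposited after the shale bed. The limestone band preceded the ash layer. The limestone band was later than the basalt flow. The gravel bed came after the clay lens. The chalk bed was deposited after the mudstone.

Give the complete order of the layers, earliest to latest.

The constraints fix every adjacent pair, so only one ordering works:
the clay lens → the gravel bed → the sandstone layer → the siltstone → the shale bed → the basalt flow → the limestone band → the ash layer → the mudstone → the chalk bed.

the clay lens, the gravel bed, the sandstone layer, the siltstone, the shale bed, the basalt flow, the limestone band, the ash layer, the mudstone, the chalk bed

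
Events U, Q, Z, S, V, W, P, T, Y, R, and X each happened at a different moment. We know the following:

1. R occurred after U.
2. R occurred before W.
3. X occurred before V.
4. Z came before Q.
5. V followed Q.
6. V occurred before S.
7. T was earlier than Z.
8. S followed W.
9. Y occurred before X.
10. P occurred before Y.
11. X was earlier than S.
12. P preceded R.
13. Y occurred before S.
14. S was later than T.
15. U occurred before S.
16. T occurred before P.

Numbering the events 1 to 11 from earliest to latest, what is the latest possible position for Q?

Q must come before S and V — 2 events forced after it.
Everything else can be placed before Q in some valid order, so Q can sit as late as position 11 − 2 = 9.

9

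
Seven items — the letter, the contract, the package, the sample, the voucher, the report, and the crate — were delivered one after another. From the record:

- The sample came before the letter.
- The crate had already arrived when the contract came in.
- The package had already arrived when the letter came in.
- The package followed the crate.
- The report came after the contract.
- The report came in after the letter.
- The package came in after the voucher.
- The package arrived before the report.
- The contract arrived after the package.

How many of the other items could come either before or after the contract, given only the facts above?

Forced before the contract: the crate, the package, and the voucher; forced after the contract: the report.
That leaves the letter and the sample with no forced order relative to the contract — 2.

2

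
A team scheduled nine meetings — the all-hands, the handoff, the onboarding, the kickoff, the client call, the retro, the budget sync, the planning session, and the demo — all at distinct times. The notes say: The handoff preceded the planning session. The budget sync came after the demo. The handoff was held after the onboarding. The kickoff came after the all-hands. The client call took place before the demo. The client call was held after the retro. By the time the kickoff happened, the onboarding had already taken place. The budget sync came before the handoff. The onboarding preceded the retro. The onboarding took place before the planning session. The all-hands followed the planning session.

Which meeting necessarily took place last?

the kickoff

Every other meeting has a chain of constraints placing it before the kickoff, so the kickoff is last.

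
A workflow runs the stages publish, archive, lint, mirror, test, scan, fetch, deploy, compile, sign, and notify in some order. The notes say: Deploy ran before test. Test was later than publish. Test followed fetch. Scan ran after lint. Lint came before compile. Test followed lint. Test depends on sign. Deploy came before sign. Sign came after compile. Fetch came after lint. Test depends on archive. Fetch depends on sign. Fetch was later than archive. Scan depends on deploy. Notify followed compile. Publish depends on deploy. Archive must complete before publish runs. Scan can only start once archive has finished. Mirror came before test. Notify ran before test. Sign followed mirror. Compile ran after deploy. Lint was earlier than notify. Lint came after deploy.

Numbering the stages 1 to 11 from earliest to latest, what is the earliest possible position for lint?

2

Deploy must come before lint — 1 forced predecessor.
Nothing else is forced ahead of lint, so its earliest slot is position 1 + 1 = 2.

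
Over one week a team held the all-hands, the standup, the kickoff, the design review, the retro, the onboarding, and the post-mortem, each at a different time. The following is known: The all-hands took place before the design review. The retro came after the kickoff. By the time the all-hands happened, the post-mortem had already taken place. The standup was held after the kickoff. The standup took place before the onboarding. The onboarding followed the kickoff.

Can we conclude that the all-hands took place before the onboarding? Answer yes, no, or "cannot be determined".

cannot be determined

No chain of stated constraints runs from the all-hands to the onboarding, and none runs from the onboarding to the all-hands either.
So the relative order of the all-hands and the onboarding is not fixed by the given facts.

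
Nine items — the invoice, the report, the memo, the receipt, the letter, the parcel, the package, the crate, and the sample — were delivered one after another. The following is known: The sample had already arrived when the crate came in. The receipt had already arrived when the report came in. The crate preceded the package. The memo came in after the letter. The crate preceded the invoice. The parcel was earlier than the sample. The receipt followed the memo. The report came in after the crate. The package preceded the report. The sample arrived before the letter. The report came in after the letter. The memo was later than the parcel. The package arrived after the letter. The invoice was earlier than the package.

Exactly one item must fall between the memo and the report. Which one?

Tracing the constraints gives the memo → the receipt → the report, so the receipt sits after the memo and before the report.
No other item is forced both after the memo and before the report.

the receipt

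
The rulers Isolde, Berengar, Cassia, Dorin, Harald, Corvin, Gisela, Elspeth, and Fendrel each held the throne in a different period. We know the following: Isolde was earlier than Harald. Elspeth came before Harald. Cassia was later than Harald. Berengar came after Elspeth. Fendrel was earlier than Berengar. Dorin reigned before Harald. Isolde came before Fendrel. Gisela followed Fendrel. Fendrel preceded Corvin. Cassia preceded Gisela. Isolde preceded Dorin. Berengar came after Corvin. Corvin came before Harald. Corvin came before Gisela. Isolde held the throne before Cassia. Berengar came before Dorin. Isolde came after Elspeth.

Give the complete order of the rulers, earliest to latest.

The constraints fix every adjacent pair, so only one ordering works:
Elspeth → Isolde → Fendrel → Corvin → Berengar → Dorin → Harald → Cassia → Gisela.

Elspeth, Isolde, Fendrel, Corvin, Berengar, Dorin, Harald, Cassia, Gisela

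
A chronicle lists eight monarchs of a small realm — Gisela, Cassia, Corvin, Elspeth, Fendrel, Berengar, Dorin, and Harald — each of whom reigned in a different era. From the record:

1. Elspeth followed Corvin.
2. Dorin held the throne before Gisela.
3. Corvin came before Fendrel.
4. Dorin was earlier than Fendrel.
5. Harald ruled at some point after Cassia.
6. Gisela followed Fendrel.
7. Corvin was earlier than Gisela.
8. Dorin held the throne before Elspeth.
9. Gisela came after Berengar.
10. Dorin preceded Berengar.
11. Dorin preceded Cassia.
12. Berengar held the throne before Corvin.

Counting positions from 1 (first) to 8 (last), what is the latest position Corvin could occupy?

5

Corvin must come before Elspeth, Fendrel, and Gisela — 3 rulers forced after them.
Everything else can be placed before Corvin in some valid order, so Corvin can sit as late as position 8 − 3 = 5.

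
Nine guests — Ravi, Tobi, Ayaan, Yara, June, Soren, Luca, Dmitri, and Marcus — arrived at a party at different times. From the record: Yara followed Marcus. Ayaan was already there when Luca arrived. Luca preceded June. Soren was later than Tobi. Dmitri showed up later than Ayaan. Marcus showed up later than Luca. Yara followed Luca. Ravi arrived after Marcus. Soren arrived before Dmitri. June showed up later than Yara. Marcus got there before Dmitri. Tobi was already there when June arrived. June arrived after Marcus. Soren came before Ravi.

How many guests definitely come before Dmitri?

Directly stated before Dmitri: Ayaan, Marcus, and Soren.
Luca reaches Dmitri via Luca → Marcus → Dmitri.
Tobi reaches Dmitri via Tobi → Soren → Dmitri.
No chain forces Ravi (or any of the others) ahead of Dmitri.
That's Ayaan, Luca, Marcus, Soren, and Tobi — 5 in all.

5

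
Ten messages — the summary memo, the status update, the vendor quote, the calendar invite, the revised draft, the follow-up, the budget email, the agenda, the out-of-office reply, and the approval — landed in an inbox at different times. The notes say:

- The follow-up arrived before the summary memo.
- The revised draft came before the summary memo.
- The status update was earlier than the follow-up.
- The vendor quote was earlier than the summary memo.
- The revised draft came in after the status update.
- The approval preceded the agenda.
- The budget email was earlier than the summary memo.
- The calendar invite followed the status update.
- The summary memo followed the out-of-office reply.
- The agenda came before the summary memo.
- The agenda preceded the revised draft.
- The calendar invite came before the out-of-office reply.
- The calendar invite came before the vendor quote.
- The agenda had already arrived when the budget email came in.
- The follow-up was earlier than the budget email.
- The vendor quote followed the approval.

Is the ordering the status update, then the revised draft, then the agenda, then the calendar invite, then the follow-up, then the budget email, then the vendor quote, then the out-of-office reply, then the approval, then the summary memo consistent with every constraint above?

no

The constraints require the approval before the vendor quote, but in the proposed sequence the vendor quote appears ahead of the approval. That one violation is enough.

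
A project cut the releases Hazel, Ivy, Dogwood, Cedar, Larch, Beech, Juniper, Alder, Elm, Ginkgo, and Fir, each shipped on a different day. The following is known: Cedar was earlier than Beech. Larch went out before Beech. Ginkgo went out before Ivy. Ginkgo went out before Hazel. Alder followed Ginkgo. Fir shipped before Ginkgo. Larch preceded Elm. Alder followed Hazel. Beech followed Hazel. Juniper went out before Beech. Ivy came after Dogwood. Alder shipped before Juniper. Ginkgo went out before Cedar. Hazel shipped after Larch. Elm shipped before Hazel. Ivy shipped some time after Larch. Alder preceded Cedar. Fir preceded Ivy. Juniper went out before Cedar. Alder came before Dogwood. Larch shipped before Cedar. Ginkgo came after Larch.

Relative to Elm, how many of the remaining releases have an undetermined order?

2

Forced before Elm: Larch; forced after Elm: Alder, Beech, Cedar, Dogwood, Hazel, Ivy, and Juniper.
That leaves Fir and Ginkgo with no forced order relative to Elm — 2.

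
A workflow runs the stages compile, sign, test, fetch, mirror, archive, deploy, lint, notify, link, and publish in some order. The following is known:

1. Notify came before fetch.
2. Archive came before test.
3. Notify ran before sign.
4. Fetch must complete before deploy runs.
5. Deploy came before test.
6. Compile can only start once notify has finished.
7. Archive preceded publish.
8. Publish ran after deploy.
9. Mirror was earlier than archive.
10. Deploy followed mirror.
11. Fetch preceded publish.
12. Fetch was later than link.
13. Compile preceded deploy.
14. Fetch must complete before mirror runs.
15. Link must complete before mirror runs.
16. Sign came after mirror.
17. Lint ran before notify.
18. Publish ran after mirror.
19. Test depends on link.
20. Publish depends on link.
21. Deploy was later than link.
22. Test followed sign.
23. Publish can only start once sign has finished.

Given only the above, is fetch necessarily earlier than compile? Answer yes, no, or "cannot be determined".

No chain of stated constraints runs from fetch to compile, and none runs from compile to fetch either.
So the relative order of fetch and compile is not fixed by the given facts.

cannot be determined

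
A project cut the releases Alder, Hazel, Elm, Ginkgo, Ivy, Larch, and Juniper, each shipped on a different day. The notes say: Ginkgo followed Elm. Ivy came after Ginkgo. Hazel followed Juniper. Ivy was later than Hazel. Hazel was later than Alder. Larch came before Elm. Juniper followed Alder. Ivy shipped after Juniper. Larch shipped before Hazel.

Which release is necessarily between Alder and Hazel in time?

Tracing the constraints gives Alder → Juniper → Hazel, so Juniper sits after Alder and before Hazel.
No other release is forced both after Alder and before Hazel.

Juniper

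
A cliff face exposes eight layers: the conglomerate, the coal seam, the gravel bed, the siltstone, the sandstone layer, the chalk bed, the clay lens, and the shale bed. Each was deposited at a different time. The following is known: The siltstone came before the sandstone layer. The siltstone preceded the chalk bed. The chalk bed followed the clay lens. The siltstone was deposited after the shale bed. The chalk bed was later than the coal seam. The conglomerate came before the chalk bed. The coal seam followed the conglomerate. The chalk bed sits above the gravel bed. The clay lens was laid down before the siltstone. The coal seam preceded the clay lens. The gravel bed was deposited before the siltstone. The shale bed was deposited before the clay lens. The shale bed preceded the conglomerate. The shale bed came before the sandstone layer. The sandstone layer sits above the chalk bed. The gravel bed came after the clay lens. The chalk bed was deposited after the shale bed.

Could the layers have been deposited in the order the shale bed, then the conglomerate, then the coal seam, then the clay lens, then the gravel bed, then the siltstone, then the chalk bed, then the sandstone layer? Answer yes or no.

Check each stated constraint against the proposed order — e.g. the shale bed is ahead of the chalk bed; the shale bed is ahead of the sandstone layer. Every pair is in the required order; nothing is violated.

yes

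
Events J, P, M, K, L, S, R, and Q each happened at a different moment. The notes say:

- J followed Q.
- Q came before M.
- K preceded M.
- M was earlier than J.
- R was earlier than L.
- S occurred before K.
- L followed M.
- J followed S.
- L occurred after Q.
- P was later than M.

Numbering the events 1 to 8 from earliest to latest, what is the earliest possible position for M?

4

K, Q, and S must all come before M — 3 forced predecessors.
Nothing else is forced ahead of M, so its earliest slot is position 3 + 1 = 4.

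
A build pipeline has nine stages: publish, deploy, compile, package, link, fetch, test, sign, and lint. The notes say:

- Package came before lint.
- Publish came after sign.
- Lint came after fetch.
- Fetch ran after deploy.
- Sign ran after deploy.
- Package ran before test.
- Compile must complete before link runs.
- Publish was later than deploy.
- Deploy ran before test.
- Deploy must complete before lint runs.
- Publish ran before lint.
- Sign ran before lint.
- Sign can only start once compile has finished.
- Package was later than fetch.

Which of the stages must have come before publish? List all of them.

Directly stated before publish: deploy and sign.
Compile reaches publish via compile → sign → publish.
No chain forces fetch (or any of the others) ahead of publish.

compile, deploy, sign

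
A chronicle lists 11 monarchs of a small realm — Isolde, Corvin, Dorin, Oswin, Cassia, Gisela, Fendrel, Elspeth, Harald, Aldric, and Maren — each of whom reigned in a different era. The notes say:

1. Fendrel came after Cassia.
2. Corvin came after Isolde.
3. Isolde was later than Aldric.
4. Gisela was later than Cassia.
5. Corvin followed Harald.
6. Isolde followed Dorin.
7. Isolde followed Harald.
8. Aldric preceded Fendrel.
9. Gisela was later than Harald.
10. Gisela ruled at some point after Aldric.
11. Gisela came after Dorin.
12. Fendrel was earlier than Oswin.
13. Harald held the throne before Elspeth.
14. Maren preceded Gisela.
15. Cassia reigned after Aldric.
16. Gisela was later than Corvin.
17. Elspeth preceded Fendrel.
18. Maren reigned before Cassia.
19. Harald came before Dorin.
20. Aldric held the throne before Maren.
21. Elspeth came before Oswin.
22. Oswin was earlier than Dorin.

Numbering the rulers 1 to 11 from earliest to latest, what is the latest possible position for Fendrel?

6

Fendrel must come before Corvin, Dorin, Gisela, Isolde, and Oswin — 5 rulers forced after them.
Everything else can be placed before Fendrel in some valid order, so Fendrel can sit as late as position 11 − 5 = 6.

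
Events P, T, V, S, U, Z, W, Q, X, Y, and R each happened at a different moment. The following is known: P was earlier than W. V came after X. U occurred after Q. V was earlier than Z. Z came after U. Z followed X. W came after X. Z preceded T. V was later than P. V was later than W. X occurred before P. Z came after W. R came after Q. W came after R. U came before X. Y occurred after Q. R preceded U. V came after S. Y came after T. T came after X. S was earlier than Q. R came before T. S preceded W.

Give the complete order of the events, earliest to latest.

The constraints fix every adjacent pair, so only one ordering works:
S → Q → R → U → X → P → W → V → Z → T → Y.

S, Q, R, U, X, P, W, V, Z, T, Y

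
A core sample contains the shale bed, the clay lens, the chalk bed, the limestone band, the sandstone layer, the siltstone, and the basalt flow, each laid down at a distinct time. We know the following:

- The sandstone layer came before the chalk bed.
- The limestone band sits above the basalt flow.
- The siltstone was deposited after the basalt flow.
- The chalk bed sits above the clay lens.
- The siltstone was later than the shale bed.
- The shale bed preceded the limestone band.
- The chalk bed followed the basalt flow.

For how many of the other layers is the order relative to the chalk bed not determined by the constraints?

3

Forced before the chalk bed: the basalt flow, the clay lens, and the sandstone layer.
That leaves the limestone band, the shale bed, and the siltstone with no forced order relative to the chalk bed — 3.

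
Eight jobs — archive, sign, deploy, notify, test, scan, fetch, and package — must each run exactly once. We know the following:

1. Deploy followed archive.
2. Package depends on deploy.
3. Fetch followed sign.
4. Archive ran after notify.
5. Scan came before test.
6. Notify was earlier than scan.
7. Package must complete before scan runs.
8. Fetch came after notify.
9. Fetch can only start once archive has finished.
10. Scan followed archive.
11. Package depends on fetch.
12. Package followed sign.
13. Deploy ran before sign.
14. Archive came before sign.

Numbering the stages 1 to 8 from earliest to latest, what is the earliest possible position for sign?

4

Archive, deploy, and notify must all come before sign — 3 forced predecessors.
Nothing else is forced ahead of sign, so its earliest slot is position 3 + 1 = 4.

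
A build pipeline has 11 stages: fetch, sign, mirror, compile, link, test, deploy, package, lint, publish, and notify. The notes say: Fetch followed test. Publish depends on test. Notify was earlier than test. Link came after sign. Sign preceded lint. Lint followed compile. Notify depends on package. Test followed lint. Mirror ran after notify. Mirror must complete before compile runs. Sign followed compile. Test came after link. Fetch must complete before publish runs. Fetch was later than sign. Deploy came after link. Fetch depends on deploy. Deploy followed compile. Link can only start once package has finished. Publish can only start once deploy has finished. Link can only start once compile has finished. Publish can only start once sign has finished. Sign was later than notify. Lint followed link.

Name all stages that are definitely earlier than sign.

Directly stated before sign: compile and notify.
Mirror reaches sign via mirror → compile → sign.
Package reaches sign via package → notify → sign.
No chain forces publish (or any of the others) ahead of sign.

compile, mirror, notify, package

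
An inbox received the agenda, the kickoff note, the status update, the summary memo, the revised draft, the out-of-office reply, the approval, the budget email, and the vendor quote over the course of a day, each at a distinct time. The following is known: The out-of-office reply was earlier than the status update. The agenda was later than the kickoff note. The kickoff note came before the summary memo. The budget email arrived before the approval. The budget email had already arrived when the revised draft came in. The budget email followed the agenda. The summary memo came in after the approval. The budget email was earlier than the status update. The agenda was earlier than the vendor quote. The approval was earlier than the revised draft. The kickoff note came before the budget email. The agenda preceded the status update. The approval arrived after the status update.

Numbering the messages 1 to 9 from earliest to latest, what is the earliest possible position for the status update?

5

The agenda, the budget email, the kickoff note, and the out-of-office reply must all come before the status update — 4 forced predecessors.
Nothing else is forced ahead of the status update, so its earliest slot is position 4 + 1 = 5.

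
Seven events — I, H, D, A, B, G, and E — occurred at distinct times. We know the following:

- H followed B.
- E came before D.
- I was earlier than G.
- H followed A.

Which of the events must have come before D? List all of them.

E

Directly stated before D: E.
No chain forces H (or any of the others) ahead of D.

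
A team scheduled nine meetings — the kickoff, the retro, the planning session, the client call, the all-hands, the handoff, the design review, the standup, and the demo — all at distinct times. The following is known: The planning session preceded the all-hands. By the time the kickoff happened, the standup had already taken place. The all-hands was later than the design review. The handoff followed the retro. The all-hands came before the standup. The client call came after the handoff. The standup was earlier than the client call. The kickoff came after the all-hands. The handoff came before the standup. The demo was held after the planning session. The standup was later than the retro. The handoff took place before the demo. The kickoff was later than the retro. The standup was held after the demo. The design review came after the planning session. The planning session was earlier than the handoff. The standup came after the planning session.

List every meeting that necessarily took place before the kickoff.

Directly stated before the kickoff: the all-hands, the retro, and the standup.
The demo reaches the kickoff via the demo → the standup → the kickoff.
The design review reaches the kickoff via the design review → the all-hands → the kickoff.
The handoff reaches the kickoff via the handoff → the standup → the kickoff.
Likewise the planning session reaches the kickoff by chaining the stated constraints.

the all-hands, the demo, the design review, the handoff, the planning session, the retro, the standup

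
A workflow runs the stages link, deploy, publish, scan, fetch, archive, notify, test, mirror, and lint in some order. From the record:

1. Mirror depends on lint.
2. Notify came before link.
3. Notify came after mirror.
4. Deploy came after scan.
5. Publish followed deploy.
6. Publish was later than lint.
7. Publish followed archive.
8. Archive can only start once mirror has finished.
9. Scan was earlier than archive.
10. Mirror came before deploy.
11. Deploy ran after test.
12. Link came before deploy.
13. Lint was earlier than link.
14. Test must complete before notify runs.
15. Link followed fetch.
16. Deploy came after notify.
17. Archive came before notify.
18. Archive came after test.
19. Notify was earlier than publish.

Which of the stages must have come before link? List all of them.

archive, fetch, lint, mirror, notify, scan, test

Directly stated before link: fetch, lint, and notify.
Archive reaches link via archive → notify → link.
Mirror reaches link via mirror → notify → link.
Scan reaches link via scan → archive → notify → link.
Likewise test reaches link by chaining the stated constraints.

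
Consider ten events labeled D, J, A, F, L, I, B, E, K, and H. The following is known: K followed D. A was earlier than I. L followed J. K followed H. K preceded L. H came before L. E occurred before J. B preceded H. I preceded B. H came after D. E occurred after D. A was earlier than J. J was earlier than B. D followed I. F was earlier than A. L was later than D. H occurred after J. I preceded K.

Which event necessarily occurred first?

F has a chain of constraints placing it before every other event, so F must be first.

F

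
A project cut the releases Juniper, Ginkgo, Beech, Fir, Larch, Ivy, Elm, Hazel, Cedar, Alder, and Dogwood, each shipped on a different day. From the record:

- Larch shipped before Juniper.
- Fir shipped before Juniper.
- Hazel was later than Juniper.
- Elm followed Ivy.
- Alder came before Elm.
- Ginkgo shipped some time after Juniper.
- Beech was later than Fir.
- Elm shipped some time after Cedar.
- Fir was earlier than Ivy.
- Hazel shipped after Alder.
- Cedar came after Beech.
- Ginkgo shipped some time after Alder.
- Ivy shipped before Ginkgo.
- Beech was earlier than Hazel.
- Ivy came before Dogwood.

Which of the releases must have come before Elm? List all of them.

Directly stated before Elm: Alder, Cedar, and Ivy.
Beech reaches Elm via Beech → Cedar → Elm.
Fir reaches Elm via Fir → Ivy → Elm.

Alder, Beech, Cedar, Fir, Ivy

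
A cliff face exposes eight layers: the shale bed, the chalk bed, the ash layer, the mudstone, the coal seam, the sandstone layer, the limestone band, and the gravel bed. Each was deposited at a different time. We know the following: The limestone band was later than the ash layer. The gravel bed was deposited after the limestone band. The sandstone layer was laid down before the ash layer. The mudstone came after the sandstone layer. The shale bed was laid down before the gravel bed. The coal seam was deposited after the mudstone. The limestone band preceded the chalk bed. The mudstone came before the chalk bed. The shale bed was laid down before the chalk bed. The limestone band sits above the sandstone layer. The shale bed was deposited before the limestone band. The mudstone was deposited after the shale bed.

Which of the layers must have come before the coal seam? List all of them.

the mudstone, the sandstone layer, the shale bed

Directly stated before the coal seam: the mudstone.
The sandstone layer reaches the coal seam via the sandstone layer → the mudstone → the coal seam.
The shale bed reaches the coal seam via the shale bed → the mudstone → the coal seam.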